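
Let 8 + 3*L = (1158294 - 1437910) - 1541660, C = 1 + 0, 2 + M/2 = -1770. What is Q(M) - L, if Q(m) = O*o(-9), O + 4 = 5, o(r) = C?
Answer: 1821287/3 ≈ 6.0710e+5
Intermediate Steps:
M = -3544 (M = -4 + 2*(-1770) = -4 - 3540 = -3544)
C = 1
o(r) = 1
L = -1821284/3 (L = -8/3 + ((1158294 - 1437910) - 1541660)/3 = -8/3 + (-279616 - 1541660)/3 = -8/3 + (1/3)*(-1821276) = -8/3 - 607092 = -1821284/3 ≈ -6.0710e+5)
O = 1 (O = -4 + 5 = 1)
Q(m) = 1 (Q(m) = 1*1 = 1)
Q(M) - L = 1 - 1*(-1821284/3) = 1 + 1821284/3 = 1821287/3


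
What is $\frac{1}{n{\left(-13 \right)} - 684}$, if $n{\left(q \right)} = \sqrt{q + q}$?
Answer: $- \frac{342}{233941} - \frac{i \sqrt{26}}{467882} \approx -0.0014619 - 1.0898 \cdot 10^{-5} i$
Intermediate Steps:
$n{\left(q \right)} = \sqrt{2} \sqrt{q}$ ($n{\left(q \right)} = \sqrt{2 q} = \sqrt{2} \sqrt{q}$)
$\frac{1}{n{\left(-13 \right)} - 684} = \frac{1}{\sqrt{2} \sqrt{-13} - 684} = \frac{1}{\sqrt{2} i \sqrt{13} - 684} = \frac{1}{i \sqrt{26} - 684} = \frac{1}{-684 + i \sqrt{26}}$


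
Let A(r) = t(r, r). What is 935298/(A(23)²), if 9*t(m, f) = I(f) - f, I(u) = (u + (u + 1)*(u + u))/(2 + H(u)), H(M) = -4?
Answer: 33670728/152881 ≈ 220.24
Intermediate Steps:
I(u) = -u/2 - u*(1 + u) (I(u) = (u + (u + 1)*(u + u))/(2 - 4) = (u + (1 + u)*(2*u))/(-2) = (u + 2*u*(1 + u))*(-½) = -u/2 - u*(1 + u))
t(m, f) = -f/9 - f*(3 + 2*f)/18 (t(m, f) = (-f*(3 + 2*f)/2 - f)/9 = (-f - f*(3 + 2*f)/2)/9 = -f/9 - f*(3 + 2*f)/18)
A(r) = r*(-5 - 2*r)/18
935298/(A(23)²) = 935298/(((1/18)*23*(-5 - 2*23))²) = 935298/(((1/18)*23*(-5 - 46))²) = 935298/(((1/18)*23*(-51))²) = 935298/((-391/6)²) = 935298/(152881/36) = 935298*(36/152881) = 33670728/152881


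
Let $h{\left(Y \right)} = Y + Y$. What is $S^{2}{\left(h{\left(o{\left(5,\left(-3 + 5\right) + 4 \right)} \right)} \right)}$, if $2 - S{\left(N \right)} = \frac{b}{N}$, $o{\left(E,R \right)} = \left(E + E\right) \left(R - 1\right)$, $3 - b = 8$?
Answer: $\frac{1681}{400} \approx 4.2025$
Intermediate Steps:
$b = -5$ ($b = 3 - 8 = -5$)
$o{\left(E,R \right)} = 2 E \left(-1 + R\right)$
$h{\left(Y \right)} = 2 Y$
$S{\left(N \right)} = 2 + \frac{5}{N}$ ($S{\left(N \right)} = 2 - - \frac{5}{N} = 2 + \frac{5}{N}$)
$S^{2}{\left(h{\left(o{\left(5,\left(-3 + 5\right) + 4 \right)} \right)} \right)} = \left(2 + \frac{5}{2 \cdot 2 \cdot 5 \left(-1 + \left(\left(-3 + 5\right) + 4\right)\right)}\right)^{2} = \left(2 + \frac{5}{2 \cdot 2 \cdot 5 \left(-1 + \left(2 + 4\right)\right)}\right)^{2} = \left(2 + \frac{5}{2 \cdot 2 \cdot 5 \left(-1 + 6\right)}\right)^{2} = \left(2 + \frac{5}{2 \cdot 2 \cdot 5 \cdot 5}\right)^{2} = \left(2 + \frac{5}{2 \cdot 50}\right)^{2} = \left(2 + \frac{5}{100}\right)^{2} = \left(2 + 5 \cdot \frac{1}{100}\right)^{2} = \left(2 + \frac{1}{20}\right)^{2} = \left(\frac{41}{20}\right)^{2} = \frac{1681}{400}$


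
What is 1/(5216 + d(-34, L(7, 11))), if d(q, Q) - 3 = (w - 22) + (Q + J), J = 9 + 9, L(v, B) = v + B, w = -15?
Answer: 1/5218 ≈ 0.00019164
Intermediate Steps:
L(v, B) = B + v
J = 18
d(q, Q) = -16 + Q (d(q, Q) = 3 + ((-15 - 22) + (Q + 18)) = 3 + (-37 + (18 + Q)) = 3 + (-19 + Q) = -16 + Q)
1/(5216 + d(-34, L(7, 11))) = 1/(5216 + (-16 + (11 + 7))) = 1/(5216 + (-16 + 18)) = 1/(5216 + 2) = 1/5218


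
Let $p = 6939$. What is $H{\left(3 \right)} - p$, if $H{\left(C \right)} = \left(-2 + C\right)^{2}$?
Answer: $-6938$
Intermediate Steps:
$H{\left(3 \right)} - p = \left(-2 + 3\right)^{2} - 6939 = 1^{2} - 6939 = 1 - 6939 = -6938$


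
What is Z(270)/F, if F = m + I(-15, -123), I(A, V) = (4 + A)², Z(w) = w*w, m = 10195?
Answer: 18225/2579 ≈ 7.0667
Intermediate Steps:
Z(w) = w²
F = 10316 (F = 10195 + (4 - 15)² = 10195 + (-11)² = 10195 + 121 = 10316)
Z(270)/F = 270²/10316 = 72900*(1/10316) = 18225/2579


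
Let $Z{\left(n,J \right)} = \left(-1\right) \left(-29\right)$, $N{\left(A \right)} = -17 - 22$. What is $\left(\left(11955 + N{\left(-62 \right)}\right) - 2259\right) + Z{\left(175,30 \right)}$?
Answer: $9686$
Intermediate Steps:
$N{\left(A \right)} = -39$ ($N{\left(A \right)} = -17 - 22 = -39$)
$Z{\left(n,J \right)} = 29$
$\left(\left(11955 + N{\left(-62 \right)}\right) - 2259\right) + Z{\left(175,30 \right)} = \left(\left(11955 - 39\right) - 2259\right) + 29 = \left(11916 - 2259\right) + 29 = 9657 + 29 = 9686$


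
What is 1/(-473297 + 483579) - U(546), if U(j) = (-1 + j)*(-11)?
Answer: 61640591/10282 ≈ 5995.0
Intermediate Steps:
U(j) = 11 - 11*j
1/(-473297 + 483579) - U(546) = 1/(-473297 + 483579) - (11 - 11*546) = 1/10282 - (11 - 6006) = 1/10282 - 1*(-5995) = 1/10282 + 5995 = 61640591/10282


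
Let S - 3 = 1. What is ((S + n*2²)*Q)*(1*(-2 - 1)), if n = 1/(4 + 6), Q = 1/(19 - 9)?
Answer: -33/25 ≈ -1.3200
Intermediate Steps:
S = 4 (S = 3 + 1 = 4)
Q = ⅒ (Q = 1/10 = ⅒ ≈ 0.10000)
n = ⅒ (n = 1/10 = ⅒ ≈ 0.10000)
((S + n*2²)*Q)*(1*(-2 - 1)) = ((4 + (⅒)*2²)*(⅒))*(1*(-2 - 1)) = ((4 + (⅒)*4)*(⅒))*(1*(-3)) = ((4 + ⅖)*(⅒))*(-3) = ((22/5)*(⅒))*(-3) = (11/25)*(-3) = -33/25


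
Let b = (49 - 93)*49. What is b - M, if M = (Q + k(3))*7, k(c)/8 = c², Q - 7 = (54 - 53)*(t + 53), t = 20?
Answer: -3220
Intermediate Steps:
Q = 80 (Q = 7 + (54 - 53)*(20 + 53) = 7 + 1*73 = 7 + 73 = 80)
k(c) = 8*c²
b = -2156 (b = -44*49 = -2156)
M = 1064 (M = (80 + 8*3²)*7 = (80 + 8*9)*7 = (80 + 72)*7 = 152*7 = 1064)
b - M = -2156 - 1*1064 = -2156 - 1064 = -3220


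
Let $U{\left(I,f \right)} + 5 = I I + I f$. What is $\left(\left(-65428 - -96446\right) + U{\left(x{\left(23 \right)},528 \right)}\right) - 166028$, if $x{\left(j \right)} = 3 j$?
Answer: $-93822$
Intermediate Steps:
$U{\left(I,f \right)} = -5 + I^{2} + I f$ ($U{\left(I,f \right)} = -5 + \left(I I + I f\right) = -5 + \left(I^{2} + I f\right) = -5 + I^{2} + I f$)
$\left(\left(-65428 - -96446\right) + U{\left(x{\left(23 \right)},528 \right)}\right) - 166028 = \left(\left(-65428 - -96446\right) + \left(-5 + \left(3 \cdot 23\right)^{2} + 3 \cdot 23 \cdot 528\right)\right) - 166028 = \left(\left(-65428 + 96446\right) + \left(-5 + 69^{2} + 69 \cdot 528\right)\right) - 166028 = \left(31018 + \left(-5 + 4761 + 36432\right)\right) - 166028 = \left(31018 + 41188\right) - 166028 = 72206 - 166028 = -93822$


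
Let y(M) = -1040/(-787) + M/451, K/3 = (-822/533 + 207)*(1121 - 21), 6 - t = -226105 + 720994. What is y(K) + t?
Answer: -8485273940593/17198311 ≈ -4.9338e+5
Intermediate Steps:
t = -494883 (t = 6 - (-226105 + 720994) = 6 - 1*494889 = 6 - 494889 = -494883)
K = 361379700/533 (K = 3*((-822/533 + 207)*(1121 - 21)) = 3*((-822*1/533 + 207)*1100) = 3*((-822/533 + 207)*1100) = 3*((109509/533)*1100) = 3*(120459900/533) = 361379700/533 ≈ 6.7801e+5)
y(M) = 1040/787 + M/451 (y(M) = -1040*(-1/787) + M*(1/451) = 1040/787 + M/451)
y(K) + t = (1040/787 + (1/451)*(361379700/533)) - 494883 = (1040/787 + 32852700/21853) - 494883 = 25877802020/17198311 - 494883 = -8485273940593/17198311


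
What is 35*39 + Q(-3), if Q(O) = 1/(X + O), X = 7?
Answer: 5461/4 ≈ 1365.3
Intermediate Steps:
Q(O) = 1/(7 + O)
35*39 + Q(-3) = 35*39 + 1/(7 - 3) = 1365 + 1/4 = 1365 + ¼ = 5461/4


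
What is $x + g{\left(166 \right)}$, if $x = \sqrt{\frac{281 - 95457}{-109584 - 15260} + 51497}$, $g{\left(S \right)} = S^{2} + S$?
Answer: $27722 + \frac{\sqrt{94830502999}}{1357} \approx 27949.0$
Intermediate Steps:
$g{\left(S \right)} = S + S^{2}$
$x = \frac{\sqrt{94830502999}}{1357}$ ($x = \sqrt{- \frac{95176}{-124844} + 51497} = \sqrt{\left(-95176\right) \left(- \frac{1}{124844}\right) + 51497} = \sqrt{\frac{23794}{31211} + 51497} = \sqrt{\frac{1607296661}{31211}} = \frac{\sqrt{94830502999}}{1357} \approx 226.93$)
$x + g{\left(166 \right)} = \frac{\sqrt{94830502999}}{1357} + 166 \left(1 + 166\right) = \frac{\sqrt{94830502999}}{1357} + 166 \cdot 167 = \frac{\sqrt{94830502999}}{1357} + 27722 = 27722 + \frac{\sqrt{94830502999}}{1357}$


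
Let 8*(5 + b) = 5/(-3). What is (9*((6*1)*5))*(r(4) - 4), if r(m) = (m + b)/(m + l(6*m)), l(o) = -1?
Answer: -4755/4 ≈ -1188.8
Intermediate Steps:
b = -125/24 (b = -5 + (5/(-3))/8 = -5 + (5*(-1/3))/8 = -5 + (1/8)*(-5/3) = -5 - 5/24 = -125/24 ≈ -5.2083)
r(m) = (-125/24 + m)/(-1 + m) (r(m) = (m - 125/24)/(m - 1) = (-125/24 + m)/(-1 + m))
(9*((6*1)*5))*(r(4) - 4) = (9*((6*1)*5))*((-125/24 + 4)/(-1 + 4) - 4) = (9*(6*5))*(-29/24/3 - 4) = (9*30)*((1/3)*(-29/24) - 4) = 270*(-29/72 - 4) = 270*(-317/72) = -4755/4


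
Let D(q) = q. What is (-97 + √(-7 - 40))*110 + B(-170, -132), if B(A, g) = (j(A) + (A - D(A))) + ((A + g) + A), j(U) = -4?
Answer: -11146 + 110*I*√47 ≈ -11146.0 + 754.12*I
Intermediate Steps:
B(A, g) = -4 + g + 2*A (B(A, g) = (-4 + (A - A)) + ((A + g) + A) = (-4 + 0) + (g + 2*A) = -4 + (g + 2*A) = -4 + g + 2*A)
(-97 + √(-7 - 40))*110 + B(-170, -132) = (-97 + √(-7 - 40))*110 + (-4 - 132 + 2*(-170)) = (-97 + √(-47))*110 + (-4 - 132 - 340) = (-97 + I*√47)*110 - 476 = (-10670 + 110*I*√47) - 476 = -11146 + 110*I*√47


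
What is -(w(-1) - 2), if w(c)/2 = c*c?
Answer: 0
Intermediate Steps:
w(c) = 2*c**2 (w(c) = 2*(c*c) = 2*c**2)
-(w(-1) - 2) = -(2*(-1)**2 - 2) = -(2*1 - 2) = -(2 - 2) = -1*0 = 0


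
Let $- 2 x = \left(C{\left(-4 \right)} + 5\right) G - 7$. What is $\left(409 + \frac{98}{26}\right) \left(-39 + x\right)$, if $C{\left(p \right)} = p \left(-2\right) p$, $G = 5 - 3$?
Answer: $- \frac{45611}{13} \approx -3508.5$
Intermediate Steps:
$G = 2$ ($G = 5 - 3 = 2$)
$C{\left(p \right)} = - 2 p^{2}$ ($C{\left(p \right)} = - 2 p p = - 2 p^{2}$)
$x = \frac{61}{2}$ ($x = - \frac{\left(- 2 \left(-4\right)^{2} + 5\right) 2 - 7}{2} = - \frac{\left(\left(-2\right) 16 + 5\right) 2 - 7}{2} = - \frac{\left(-32 + 5\right) 2 - 7}{2} = - \frac{\left(-27\right) 2 - 7}{2} = - \frac{-54 - 7}{2} = \left(- \frac{1}{2}\right) \left(-61\right) = \frac{61}{2} \approx 30.5$)
$\left(409 + \frac{98}{26}\right) \left(-39 + x\right) = \left(409 + \frac{98}{26}\right) \left(-39 + \frac{61}{2}\right) = \left(409 + 98 \cdot \frac{1}{26}\right) \left(- \frac{17}{2}\right) = \left(409 + \frac{49}{13}\right) \left(- \frac{17}{2}\right) = \frac{5366}{13} \left(- \frac{17}{2}\right) = - \frac{45611}{13}$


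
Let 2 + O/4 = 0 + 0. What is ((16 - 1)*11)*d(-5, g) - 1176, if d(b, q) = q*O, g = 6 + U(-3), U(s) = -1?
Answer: -7776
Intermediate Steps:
O = -8 (O = -8 + 4*(0 + 0) = -8 + 4*0 = -8 + 0 = -8)
g = 5 (g = 6 - 1 = 5)
d(b, q) = -8*q (d(b, q) = q*(-8) = -8*q)
((16 - 1)*11)*d(-5, g) - 1176 = ((16 - 1)*11)*(-8*5) - 1176 = (15*11)*(-40) - 1176 = 165*(-40) - 1176 = -6600 - 1176 = -7776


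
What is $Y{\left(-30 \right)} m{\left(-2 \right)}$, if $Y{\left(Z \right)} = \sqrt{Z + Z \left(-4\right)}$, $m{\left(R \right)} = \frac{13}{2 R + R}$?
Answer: $- \frac{13 \sqrt{10}}{2} \approx -20.555$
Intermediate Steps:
$m{\left(R \right)} = \frac{13}{3 R}$
$Y{\left(Z \right)} = \sqrt{3} \sqrt{- Z}$ ($Y{\left(Z \right)} = \sqrt{Z - 4 Z} = \sqrt{- 3 Z} = \sqrt{3} \sqrt{- Z}$)
$Y{\left(-30 \right)} m{\left(-2 \right)} = \sqrt{3} \sqrt{\left(-1\right) \left(-30\right)} \frac{13}{3 \left(-2\right)} = \sqrt{3} \sqrt{30} \cdot \frac{13}{3} \left(- \frac{1}{2}\right) = 3 \sqrt{10} \left(- \frac{13}{6}\right) = - \frac{13 \sqrt{10}}{2}$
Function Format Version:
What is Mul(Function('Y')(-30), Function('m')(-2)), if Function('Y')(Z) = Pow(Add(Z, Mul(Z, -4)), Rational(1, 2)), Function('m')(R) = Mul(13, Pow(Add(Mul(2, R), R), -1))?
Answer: Mul(Rational(-13, 2), Pow(10, Rational(1, 2))) ≈ -20.555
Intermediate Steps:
Function('m')(R) = Mul(Rational(13, 3), Pow(R, -1)) (Function('m')(R) = Mul(13, Pow(Mul(3, R), -1)) = Mul(13, Mul(Rational(1, 3), Pow(R, -1))) = Mul(Rational(13, 3), Pow(R, -1)))
Function('Y')(Z) = Mul(Pow(3, Rational(1, 2)), Pow(Mul(-1, Z), Rational(1, 2))) (Function('Y')(Z) = Pow(Add(Z, Mul(-4, Z)), Rational(1, 2)) = Pow(Mul(-3, Z), Rational(1, 2)) = Mul(Pow(3, Rational(1, 2)), Pow(Mul(-1, Z), Rational(1, 2))))
Mul(Function('Y')(-30), Function('m')(-2)) = Mul(Mul(Pow(3, Rational(1, 2)), Pow(Mul(-1, -30), Rational(1, 2))), Mul(Rational(13, 3), Pow(-2, -1))) = Mul(Mul(Pow(3, Rational(1, 2)), Pow(30, Rational(1, 2))), Mul(Rational(13, 3), Rational(-1, 2))) = Mul(Mul(3, Pow(10, Rational(1, 2))), Rational(-13, 6)) = Mul(Rational(-13, 2), Pow(10, Rational(1, 2)))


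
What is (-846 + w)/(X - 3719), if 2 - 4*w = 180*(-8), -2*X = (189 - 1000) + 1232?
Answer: 971/7859 ≈ 0.12355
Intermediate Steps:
X = -421/2 (X = -((189 - 1000) + 1232)/2 = -(-811 + 1232)/2 = -½*421 = -421/2 ≈ -210.50)
w = 721/2 (w = ½ - 45*(-8) = ½ - ¼*(-1440) = ½ + 360 = 721/2 ≈ 360.50)
(-846 + w)/(X - 3719) = (-846 + 721/2)/(-421/2 - 3719) = -971/(2*(-7859/2)) = -971/2*(-2/7859) = 971/7859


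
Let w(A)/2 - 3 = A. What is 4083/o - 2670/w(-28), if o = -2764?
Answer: 717573/13820 ≈ 51.923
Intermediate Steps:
w(A) = 6 + 2*A
4083/o - 2670/w(-28) = 4083/(-2764) - 2670/(6 + 2*(-28)) = 4083*(-1/2764) - 2670/(6 - 56) = -4083/2764 - 2670/(-50) = -4083/2764 - 2670*(-1/50) = -4083/2764 + 267/5 = 717573/13820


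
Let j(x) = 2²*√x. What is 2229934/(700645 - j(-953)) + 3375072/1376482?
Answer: 1903719519206443958/337859868442760793 + 8919736*I*√953/490903431273 ≈ 5.6346 + 0.00056092*I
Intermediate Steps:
j(x) = 4*√x
2229934/(700645 - j(-953)) + 3375072/1376482 = 2229934/(700645 - 4*√(-953)) + 3375072/1376482 = 2229934/(700645 - 4*I*√953) + 3375072*(1/1376482) = 2229934/(700645 - 4*I*√953) + 1687536/688241 = 1687536/688241 + 2229934/(700645 - 4*I*√953)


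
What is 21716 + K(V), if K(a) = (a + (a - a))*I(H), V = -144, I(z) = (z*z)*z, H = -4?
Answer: 30932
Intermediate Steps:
I(z) = z**3 (I(z) = z**2*z = z**3)
K(a) = -64*a (K(a) = (a + (a - a))*(-4)**3 = (a + 0)*(-64) = a*(-64) = -64*a)
21716 + K(V) = 21716 - 64*(-144) = 21716 + 9216 = 30932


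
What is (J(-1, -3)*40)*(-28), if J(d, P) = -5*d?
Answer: -5600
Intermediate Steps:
(J(-1, -3)*40)*(-28) = (-5*(-1)*40)*(-28) = (5*40)*(-28) = 200*(-28) = -5600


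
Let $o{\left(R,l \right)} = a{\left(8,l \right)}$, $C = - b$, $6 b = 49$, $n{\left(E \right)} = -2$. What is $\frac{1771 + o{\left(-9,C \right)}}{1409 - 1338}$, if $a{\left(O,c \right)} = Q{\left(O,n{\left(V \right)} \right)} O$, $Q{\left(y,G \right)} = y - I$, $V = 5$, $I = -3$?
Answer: $\frac{1859}{71} \approx 26.183$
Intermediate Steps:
$b = \frac{49}{6}$ ($b = \frac{1}{6} \cdot 49 = \frac{49}{6} \approx 8.1667$)
$Q{\left(y,G \right)} = 3 + y$ ($Q{\left(y,G \right)} = y - -3 = y + 3 = 3 + y$)
$C = - \frac{49}{6}$ ($C = \left(-1\right) \frac{49}{6} = - \frac{49}{6} \approx -8.1667$)
$a{\left(O,c \right)} = O \left(3 + O\right)$ ($a{\left(O,c \right)} = \left(3 + O\right) O = O \left(3 + O\right)$)
$o{\left(R,l \right)} = 88$ ($o{\left(R,l \right)} = 8 \left(3 + 8\right) = 8 \cdot 11 = 88$)
$\frac{1771 + o{\left(-9,C \right)}}{1409 - 1338} = \frac{1771 + 88}{1409 - 1338} = \frac{1859}{71}$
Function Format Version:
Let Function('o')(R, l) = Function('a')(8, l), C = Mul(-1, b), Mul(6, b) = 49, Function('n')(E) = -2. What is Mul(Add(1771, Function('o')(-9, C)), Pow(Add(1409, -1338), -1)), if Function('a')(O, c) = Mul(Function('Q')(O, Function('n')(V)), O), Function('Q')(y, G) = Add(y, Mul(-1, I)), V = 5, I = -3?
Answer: Rational(1859, 71) ≈ 26.183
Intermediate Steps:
b = Rational(49, 6) (b = Mul(Rational(1, 6), 49) = Rational(49, 6) ≈ 8.1667)
Function('Q')(y, G) = Add(3, y) (Function('Q')(y, G) = Add(y, Mul(-1, -3)) = Add(y, 3) = Add(3, y))
C = Rational(-49, 6) (C = Mul(-1, Rational(49, 6)) = Rational(-49, 6) ≈ -8.1667)
Function('a')(O, c) = Mul(O, Add(3, O)) (Function('a')(O, c) = Mul(Add(3, O), O) = Mul(O, Add(3, O)))
Function('o')(R, l) = 88 (Function('o')(R, l) = Mul(8, Add(3, 8)) = Mul(8, 11) = 88)
Mul(Add(1771, Function('o')(-9, C)), Pow(Add(1409, -1338), -1)) = Mul(Add(1771, 88), Pow(Add(1409, -1338), -1)) = Mul(1859, Pow(71, -1)) = Mul(1859, Rational(1, 71)) = Rational(1859, 71)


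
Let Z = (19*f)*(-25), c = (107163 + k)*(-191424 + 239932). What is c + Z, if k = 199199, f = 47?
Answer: 14860985571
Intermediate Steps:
c = 14861007896 (c = (107163 + 199199)*(-191424 + 239932) = 306362*48508 = 14861007896)
Z = -22325 (Z = (19*47)*(-25) = 893*(-25) = -22325)
c + Z = 14861007896 - 22325 = 14860985571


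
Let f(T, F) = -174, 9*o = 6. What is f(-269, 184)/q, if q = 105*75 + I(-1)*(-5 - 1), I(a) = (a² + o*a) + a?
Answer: -174/7879 ≈ -0.022084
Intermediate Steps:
o = ⅔ (o = (⅑)*6 = ⅔ ≈ 0.66667)
I(a) = a² + 5*a/3 (I(a) = (a² + 2*a/3) + a = a² + 5*a/3)
q = 7879 (q = 105*75 + ((⅓)*(-1)*(5 + 3*(-1)))*(-5 - 1) = 7875 + ((⅓)*(-1)*(5 - 3))*(-6) = 7875 + ((⅓)*(-1)*2)*(-6) = 7875 - ⅔*(-6) = 7875 + 4 = 7879)
f(-269, 184)/q = -174/7879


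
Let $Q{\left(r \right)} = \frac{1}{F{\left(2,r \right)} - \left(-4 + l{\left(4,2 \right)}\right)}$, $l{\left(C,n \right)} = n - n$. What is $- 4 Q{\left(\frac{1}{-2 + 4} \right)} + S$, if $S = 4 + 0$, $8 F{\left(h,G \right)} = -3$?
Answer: $\frac{84}{29} \approx 2.8966$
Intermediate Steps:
$l{\left(C,n \right)} = 0$
$F{\left(h,G \right)} = - \frac{3}{8}$ ($F{\left(h,G \right)} = \frac{1}{8} \left(-3\right) = - \frac{3}{8}$)
$S = 4$
$Q{\left(r \right)} = \frac{8}{29}$ ($Q{\left(r \right)} = \frac{1}{- \frac{3}{8} + \left(4 - 0\right)} = \frac{1}{- \frac{3}{8} + \left(4 + 0\right)} = \frac{1}{- \frac{3}{8} + 4} = \frac{1}{\frac{29}{8}} = \frac{8}{29}$)
$- 4 Q{\left(\frac{1}{-2 + 4} \right)} + S = \left(-4\right) \frac{8}{29} + 4 = - \frac{32}{29} + 4 = \frac{84}{29}$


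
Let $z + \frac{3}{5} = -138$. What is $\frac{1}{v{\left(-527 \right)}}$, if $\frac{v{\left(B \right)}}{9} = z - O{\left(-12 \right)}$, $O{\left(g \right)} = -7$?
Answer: $- \frac{5}{5922} \approx -0.00084431$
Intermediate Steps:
$z = - \frac{693}{5}$ ($z = - \frac{3}{5} - 138 = - \frac{693}{5} \approx -138.6$)
$v{\left(B \right)} = - \frac{5922}{5}$ ($v{\left(B \right)} = 9 \left(- \frac{693}{5} - -7\right) = 9 \left(- \frac{693}{5} + 7\right) = 9 \left(- \frac{658}{5}\right) = - \frac{5922}{5}$)
$\frac{1}{v{\left(-527 \right)}} = \frac{1}{- \frac{5922}{5}} = - \frac{5}{5922}$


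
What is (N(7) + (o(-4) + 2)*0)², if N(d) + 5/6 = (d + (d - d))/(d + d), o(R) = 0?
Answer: ⅑ ≈ 0.11111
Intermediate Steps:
N(d) = -⅓ (N(d) = -⅚ + (d + (d - d))/(d + d) = -⅚ + (d + 0)/((2*d)) = -⅚ + d*(1/(2*d)) = -⅚ + ½ = -⅓)
(N(7) + (o(-4) + 2)*0)² = (-⅓ + (0 + 2)*0)² = (-⅓ + 2*0)² = (-⅓ + 0)² = (-⅓)² = ⅑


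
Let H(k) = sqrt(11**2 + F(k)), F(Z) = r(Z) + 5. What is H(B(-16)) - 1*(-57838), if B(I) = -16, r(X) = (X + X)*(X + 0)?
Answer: 57838 + sqrt(638) ≈ 57863.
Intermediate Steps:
r(X) = 2*X**2 (r(X) = (2*X)*X = 2*X**2)
F(Z) = 5 + 2*Z**2 (F(Z) = 2*Z**2 + 5 = 5 + 2*Z**2)
H(k) = sqrt(126 + 2*k**2) (H(k) = sqrt(11**2 + (5 + 2*k**2)) = sqrt(121 + (5 + 2*k**2)) = sqrt(126 + 2*k**2))
H(B(-16)) - 1*(-57838) = sqrt(126 + 2*(-16)**2) - 1*(-57838) = sqrt(126 + 2*256) + 57838 = sqrt(126 + 512) + 57838 = sqrt(638) + 57838 = 57838 + sqrt(638)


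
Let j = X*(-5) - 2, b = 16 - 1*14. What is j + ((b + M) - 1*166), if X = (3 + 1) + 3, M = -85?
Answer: -286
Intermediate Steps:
b = 2 (b = 16 - 14 = 2)
X = 7 (X = 4 + 3 = 7)
j = -37 (j = 7*(-5) - 2 = -35 - 2 = -37)
j + ((b + M) - 1*166) = -37 + ((2 - 85) - 1*166) = -37 + (-83 - 166) = -37 - 249 = -286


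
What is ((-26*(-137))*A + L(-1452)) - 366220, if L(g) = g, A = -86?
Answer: -674004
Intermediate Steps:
((-26*(-137))*A + L(-1452)) - 366220 = (-26*(-137)*(-86) - 1452) - 366220 = (3562*(-86) - 1452) - 366220 = (-306332 - 1452) - 366220 = -307784 - 366220 = -674004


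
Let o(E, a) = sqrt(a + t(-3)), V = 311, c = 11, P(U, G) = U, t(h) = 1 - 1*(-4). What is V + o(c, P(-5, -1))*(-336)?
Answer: 311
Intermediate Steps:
t(h) = 5 (t(h) = 1 + 4 = 5)
o(E, a) = sqrt(5 + a) (o(E, a) = sqrt(a + 5) = sqrt(5 + a))
V + o(c, P(-5, -1))*(-336) = 311 + sqrt(5 - 5)*(-336) = 311 + sqrt(0)*(-336) = 311 + 0*(-336) = 311 + 0 = 311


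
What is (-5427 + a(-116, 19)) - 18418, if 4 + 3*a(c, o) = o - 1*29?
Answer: -71549/3 ≈ -23850.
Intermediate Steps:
a(c, o) = -11 + o/3 (a(c, o) = -4/3 + (o - 1*29)/3 = -4/3 + (o - 29)/3 = -4/3 + (-29 + o)/3 = -4/3 + (-29/3 + o/3) = -11 + o/3)
(-5427 + a(-116, 19)) - 18418 = (-5427 + (-11 + (1/3)*19)) - 18418 = (-5427 + (-11 + 19/3)) - 18418 = (-5427 - 14/3) - 18418 = -16295/3 - 18418 = -71549/3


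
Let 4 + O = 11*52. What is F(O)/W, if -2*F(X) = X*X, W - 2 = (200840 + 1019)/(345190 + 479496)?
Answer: -133031748032/1851231 ≈ -71861.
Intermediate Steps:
W = 1851231/824686 (W = 2 + (200840 + 1019)/(345190 + 479496) = 2 + 201859/824686 = 1851231/824686 ≈ 2.2448)
O = 568 (O = -4 + 11*52 = -4 + 572 = 568)
F(X) = -X²/2 (F(X) = -X*X/2 = -X²/2)
F(O)/W = (-½*568²)/(1851231/824686) = -½*322624*(824686/1851231) = -161312*824686/1851231 = -133031748032/1851231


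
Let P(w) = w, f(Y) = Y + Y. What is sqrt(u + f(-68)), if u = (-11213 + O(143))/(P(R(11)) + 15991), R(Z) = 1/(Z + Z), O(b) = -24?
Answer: 7*I*sqrt(345286904834)/351803 ≈ 11.692*I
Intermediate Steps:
R(Z) = 1/(2*Z)
f(Y) = 2*Y
u = -247214/351803 (u = (-11213 - 24)/((1/2)/11 + 15991) = -11237/((1/2)*(1/11) + 15991) = -11237/(1/22 + 15991) = -11237/351803/22 = -11237*22/351803 = -247214/351803 ≈ -0.70271)
sqrt(u + f(-68)) = sqrt(-247214/351803 + 2*(-68)) = sqrt(-247214/351803 - 136) = sqrt(-48092422/351803) = 7*I*sqrt(345286904834)/351803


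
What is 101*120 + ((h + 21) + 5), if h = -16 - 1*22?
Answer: 12108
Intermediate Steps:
h = -38 (h = -16 - 22 = -38)
101*120 + ((h + 21) + 5) = 101*120 + ((-38 + 21) + 5) = 12120 + (-17 + 5) = 12120 - 12 = 12108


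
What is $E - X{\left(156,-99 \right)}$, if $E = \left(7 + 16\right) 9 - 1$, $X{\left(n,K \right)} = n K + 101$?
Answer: $15549$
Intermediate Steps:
$X{\left(n,K \right)} = 101 + K n$ ($X{\left(n,K \right)} = K n + 101 = 101 + K n$)
$E = 206$ ($E = 23 \cdot 9 - 1 = 207 - 1 = 206$)
$E - X{\left(156,-99 \right)} = 206 - \left(101 - 15444\right) = 206 - -15343 = 206 + 15343 = 15549$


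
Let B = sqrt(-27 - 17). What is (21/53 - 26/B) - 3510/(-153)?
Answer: 21027/901 + 13*I*sqrt(11)/11 ≈ 23.337 + 3.9196*I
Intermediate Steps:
B = 2*I*sqrt(11) (B = sqrt(-44) = 2*I*sqrt(11) ≈ 6.6332*I)
(21/53 - 26/B) - 3510/(-153) = (21/53 - 26*(-I*sqrt(11)/22)) - 3510/(-153) = (21*(1/53) - (-13)*I*sqrt(11)/11) - 3510*(-1)/153 = (21/53 + 13*I*sqrt(11)/11) - 27*(-130/153) = (21/53 + 13*I*sqrt(11)/11) + 390/17 = 21027/901 + 13*I*sqrt(11)/11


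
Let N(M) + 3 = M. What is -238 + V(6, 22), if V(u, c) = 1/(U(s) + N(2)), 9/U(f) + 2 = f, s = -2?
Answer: -3098/13 ≈ -238.31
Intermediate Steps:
N(M) = -3 + M
U(f) = 9/(-2 + f)
V(u, c) = -4/13 (V(u, c) = 1/(9/(-2 - 2) + (-3 + 2)) = 1/(9/(-4) - 1) = 1/(9*(-¼) - 1) = 1/(-9/4 - 1) = 1/(-13/4) = -4/13)
-238 + V(6, 22) = -238 - 4/13 = -3098/13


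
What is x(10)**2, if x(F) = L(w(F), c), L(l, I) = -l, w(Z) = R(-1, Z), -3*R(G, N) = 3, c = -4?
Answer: 1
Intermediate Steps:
R(G, N) = -1 (R(G, N) = -1/3*3 = -1)
w(Z) = -1
x(F) = 1 (x(F) = -1*(-1) = 1)
x(10)**2 = 1**2 = 1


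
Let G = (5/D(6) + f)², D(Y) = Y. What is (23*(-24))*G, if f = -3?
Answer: -7774/3 ≈ -2591.3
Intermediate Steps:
G = 169/36 (G = (5/6 - 3)² = (5*(⅙) - 3)² = (⅚ - 3)² = (-13/6)² = 169/36 ≈ 4.6944)
(23*(-24))*G = (23*(-24))*(169/36) = -552*169/36 = -7774/3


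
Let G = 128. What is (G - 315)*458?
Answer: -85646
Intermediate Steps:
(G - 315)*458 = (128 - 315)*458 = -187*458 = -85646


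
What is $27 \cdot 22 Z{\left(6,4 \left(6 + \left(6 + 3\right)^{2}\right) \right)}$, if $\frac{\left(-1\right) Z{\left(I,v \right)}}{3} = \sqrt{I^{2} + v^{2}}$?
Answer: $- 10692 \sqrt{3365} \approx -6.2023 \cdot 10^{5}$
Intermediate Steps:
$Z{\left(I,v \right)} = - 3 \sqrt{I^{2} + v^{2}}$
$27 \cdot 22 Z{\left(6,4 \left(6 + \left(6 + 3\right)^{2}\right) \right)} = 27 \cdot 22 \left(- 3 \sqrt{6^{2} + \left(4 \left(6 + \left(6 + 3\right)^{2}\right)\right)^{2}}\right) = 594 \left(- 3 \sqrt{36 + \left(4 \left(6 + 9^{2}\right)\right)^{2}}\right) = 594 \left(- 3 \sqrt{36 + \left(4 \left(6 + 81\right)\right)^{2}}\right) = 594 \left(- 3 \sqrt{36 + \left(4 \cdot 87\right)^{2}}\right) = 594 \left(- 3 \sqrt{36 + 348^{2}}\right) = 594 \left(- 3 \sqrt{36 + 121104}\right) = 594 \left(- 3 \sqrt{121140}\right) = 594 \left(- 3 \cdot 6 \sqrt{3365}\right) = 594 \left(- 18 \sqrt{3365}\right) = - 10692 \sqrt{3365}$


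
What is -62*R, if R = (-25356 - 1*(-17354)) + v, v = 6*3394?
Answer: -766444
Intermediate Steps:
v = 20364
R = 12362 (R = (-25356 - 1*(-17354)) + 20364 = (-25356 + 17354) + 20364 = -8002 + 20364 = 12362)
-62*R = -62*12362 = -766444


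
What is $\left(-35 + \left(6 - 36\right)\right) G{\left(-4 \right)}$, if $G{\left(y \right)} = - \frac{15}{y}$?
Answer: $- \frac{975}{4} \approx -243.75$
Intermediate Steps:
$\left(-35 + \left(6 - 36\right)\right) G{\left(-4 \right)} = \left(-35 + \left(6 - 36\right)\right) \left(- \frac{15}{-4}\right) = \left(-35 + \left(6 - 36\right)\right) \left(\left(-15\right) \left(- \frac{1}{4}\right)\right) = \left(-35 - 30\right) \frac{15}{4} = \left(-65\right) \frac{15}{4} = - \frac{975}{4}$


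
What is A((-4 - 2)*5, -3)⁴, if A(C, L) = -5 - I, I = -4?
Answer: 1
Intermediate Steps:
A(C, L) = -1 (A(C, L) = -5 - 1*(-4) = -5 + 4 = -1)
A((-4 - 2)*5, -3)⁴ = (-1)⁴ = 1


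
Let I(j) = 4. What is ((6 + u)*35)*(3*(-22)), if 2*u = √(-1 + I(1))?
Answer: -13860 - 1155*√3 ≈ -15861.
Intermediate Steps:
u = √3/2 (u = √(-1 + 4)/2 = √3/2 ≈ 0.86602)
((6 + u)*35)*(3*(-22)) = ((6 + √3/2)*35)*(3*(-22)) = (210 + 35*√3/2)*(-66) = -13860 - 1155*√3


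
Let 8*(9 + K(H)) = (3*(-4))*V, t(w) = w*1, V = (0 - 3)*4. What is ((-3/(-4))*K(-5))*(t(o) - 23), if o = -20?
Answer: -1161/4 ≈ -290.25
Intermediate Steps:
V = -12 (V = -3*4 = -12)
t(w) = w
K(H) = 9 (K(H) = -9 + ((3*(-4))*(-12))/8 = -9 + (-12*(-12))/8 = -9 + (⅛)*144 = -9 + 18 = 9)
((-3/(-4))*K(-5))*(t(o) - 23) = (-3/(-4)*9)*(-20 - 23) = (-3*(-¼)*9)*(-43) = ((¾)*9)*(-43) = (27/4)*(-43) = -1161/4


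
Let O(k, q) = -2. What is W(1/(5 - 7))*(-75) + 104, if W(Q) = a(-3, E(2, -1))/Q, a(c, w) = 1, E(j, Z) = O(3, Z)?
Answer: 254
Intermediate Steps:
E(j, Z) = -2
W(Q) = 1/Q
W(1/(5 - 7))*(-75) + 104 = -75/1/(5 - 7) + 104 = -75/1/(-2) + 104 = -75/(-1/2) + 104 = -2*(-75) + 104 = 150 + 104 = 254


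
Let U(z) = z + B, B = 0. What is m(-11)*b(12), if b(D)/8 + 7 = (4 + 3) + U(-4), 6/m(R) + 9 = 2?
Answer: 192/7 ≈ 27.429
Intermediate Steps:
U(z) = z (U(z) = z + 0 = z)
m(R) = -6/7 (m(R) = 6/(-9 + 2) = 6/(-7) = 6*(-⅐) = -6/7)
b(D) = -32 (b(D) = -56 + 8*((4 + 3) - 4) = -56 + 8*(7 - 4) = -56 + 8*3 = -56 + 24 = -32)
m(-11)*b(12) = -6/7*(-32) = 192/7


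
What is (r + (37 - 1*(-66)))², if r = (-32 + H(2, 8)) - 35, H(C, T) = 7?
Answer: 1849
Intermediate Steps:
r = -60 (r = (-32 + 7) - 35 = -25 - 35 = -60)
(r + (37 - 1*(-66)))² = (-60 + (37 - 1*(-66)))² = (-60 + (37 + 66))² = (-60 + 103)² = 43² = 1849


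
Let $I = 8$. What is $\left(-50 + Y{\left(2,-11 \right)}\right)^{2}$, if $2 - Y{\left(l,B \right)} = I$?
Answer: $3136$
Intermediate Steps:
$Y{\left(l,B \right)} = -6$ ($Y{\left(l,B \right)} = 2 - 8 = -6$)
$\left(-50 + Y{\left(2,-11 \right)}\right)^{2} = \left(-50 - 6\right)^{2} = \left(-56\right)^{2} = 3136$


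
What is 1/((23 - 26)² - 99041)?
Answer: -1/99032 ≈ -1.0098e-5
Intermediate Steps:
1/((23 - 26)² - 99041) = 1/((-3)² - 99041) = 1/(9 - 99041) = 1/(-99032) = -1/99032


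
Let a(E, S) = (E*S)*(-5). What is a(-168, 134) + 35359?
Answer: 147919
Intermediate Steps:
a(E, S) = -5*E*S
a(-168, 134) + 35359 = -5*(-168)*134 + 35359 = 112560 + 35359 = 147919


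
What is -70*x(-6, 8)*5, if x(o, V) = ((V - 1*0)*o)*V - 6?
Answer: 136500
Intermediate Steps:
x(o, V) = -6 + o*V² (x(o, V) = ((V + 0)*o)*V - 6 = (V*o)*V - 6 = o*V² - 6 = -6 + o*V²)
-70*x(-6, 8)*5 = -70*(-6 - 6*8²)*5 = -70*(-6 - 6*64)*5 = -70*(-6 - 384)*5 = -70*(-390)*5 = 27300*5 = 136500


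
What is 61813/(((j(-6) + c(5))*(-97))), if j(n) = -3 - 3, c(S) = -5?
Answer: 61813/1067 ≈ 57.932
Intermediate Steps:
j(n) = -6
61813/(((j(-6) + c(5))*(-97))) = 61813/(((-6 - 5)*(-97))) = 61813/((-11*(-97))) = 61813/1067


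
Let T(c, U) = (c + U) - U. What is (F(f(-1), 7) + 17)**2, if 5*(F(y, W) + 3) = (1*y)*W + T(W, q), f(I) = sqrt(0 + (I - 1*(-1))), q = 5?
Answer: 5929/25 ≈ 237.16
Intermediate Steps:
f(I) = sqrt(1 + I) (f(I) = sqrt(0 + (I + 1)) = sqrt(0 + (1 + I)) = sqrt(1 + I))
T(c, U) = c (T(c, U) = (U + c) - U = c)
F(y, W) = -3 + W/5 + W*y/5 (F(y, W) = -3 + ((1*y)*W + W)/5 = -3 + (y*W + W)/5 = -3 + (W*y + W)/5 = -3 + (W + W*y)/5 = -3 + (W/5 + W*y/5) = -3 + W/5 + W*y/5)
(F(f(-1), 7) + 17)**2 = ((-3 + (1/5)*7 + (1/5)*7*sqrt(1 - 1)) + 17)**2 = ((-3 + 7/5 + (1/5)*7*sqrt(0)) + 17)**2 = ((-3 + 7/5 + (1/5)*7*0) + 17)**2 = ((-3 + 7/5 + 0) + 17)**2 = (-8/5 + 17)**2 = (77/5)**2 = 5929/25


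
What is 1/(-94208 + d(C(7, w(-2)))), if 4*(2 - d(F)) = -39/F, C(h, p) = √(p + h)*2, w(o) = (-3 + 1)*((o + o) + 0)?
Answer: -10048640/946642179671 - 104*√15/2839926539013 ≈ -1.0615e-5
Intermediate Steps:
w(o) = -4*o (w(o) = -2*(2*o + 0) = -4*o)
C(h, p) = 2*√(h + p) (C(h, p) = √(h + p)*2 = 2*√(h + p))
d(F) = 2 + 39/(4*F) (d(F) = 2 - (-39)/(4*F) = 2 + 39/(4*F))
1/(-94208 + d(C(7, w(-2)))) = 1/(-94208 + (2 + 39/(4*((2*√(7 - 4*(-2))))))) = 1/(-94208 + (2 + 39/(4*((2*√(7 + 8)))))) = 1/(-94208 + (2 + 39/(4*((2*√15))))) = 1/(-94208 + (2 + 39*(√15/30)/4)) = 1/(-94208 + (2 + 13*√15/40)) = 1/(-94206 + 13*√15/40)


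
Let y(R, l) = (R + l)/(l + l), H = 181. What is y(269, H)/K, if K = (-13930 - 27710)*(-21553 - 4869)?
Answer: 15/13275892432 ≈ 1.1299e-9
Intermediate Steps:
y(R, l) = (R + l)/(2*l) (y(R, l) = (R + l)/((2*l)) = (R + l)*(1/(2*l)) = (R + l)/(2*l))
K = 1100212080 (K = -41640*(-26422) = 1100212080)
y(269, H)/K = ((1/2)*(269 + 181)/181)/1100212080 = ((1/2)*(1/181)*450)*(1/1100212080) = (225/181)*(1/1100212080) = 15/13275892432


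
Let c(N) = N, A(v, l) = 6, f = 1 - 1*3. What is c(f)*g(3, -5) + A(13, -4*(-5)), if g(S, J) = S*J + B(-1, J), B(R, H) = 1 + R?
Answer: 36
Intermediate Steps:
f = -2 (f = 1 - 3 = -2)
g(S, J) = J*S (g(S, J) = S*J + (1 - 1) = J*S + 0 = J*S)
c(f)*g(3, -5) + A(13, -4*(-5)) = -(-10)*3 + 6 = -2*(-15) + 6 = 30 + 6 = 36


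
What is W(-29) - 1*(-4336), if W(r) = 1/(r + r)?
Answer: 251487/58 ≈ 4336.0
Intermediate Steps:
W(r) = 1/(2*r)
W(-29) - 1*(-4336) = (½)/(-29) - 1*(-4336) = (½)*(-1/29) + 4336 = -1/58 + 4336 = 251487/58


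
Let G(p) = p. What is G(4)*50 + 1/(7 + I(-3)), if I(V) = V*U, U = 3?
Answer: 399/2 ≈ 199.50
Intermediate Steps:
I(V) = 3*V (I(V) = V*3 = 3*V)
G(4)*50 + 1/(7 + I(-3)) = 4*50 + 1/(7 + 3*(-3)) = 200 + 1/(7 - 9) = 200 + 1/(-2) = 200 - ½ = 399/2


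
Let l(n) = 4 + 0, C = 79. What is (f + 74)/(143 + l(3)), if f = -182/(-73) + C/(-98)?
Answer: 541465/1051638 ≈ 0.51488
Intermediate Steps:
l(n) = 4
f = 12069/7154 (f = -182/(-73) + 79/(-98) = -182*(-1/73) + 79*(-1/98) = 182/73 - 79/98 = 12069/7154 ≈ 1.6870)
(f + 74)/(143 + l(3)) = (12069/7154 + 74)/(143 + 4) = (541465/7154)/147 = (541465/7154)*(1/147) = 541465/1051638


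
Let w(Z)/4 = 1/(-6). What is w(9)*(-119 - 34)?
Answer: 102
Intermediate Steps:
w(Z) = -⅔ (w(Z) = 4/(-6) = 4*(-⅙) = -⅔)
w(9)*(-119 - 34) = -2*(-119 - 34)/3 = -⅔*(-153) = 102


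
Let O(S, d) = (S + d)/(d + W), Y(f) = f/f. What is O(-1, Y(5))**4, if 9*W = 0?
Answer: 0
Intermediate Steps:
W = 0 (W = (1/9)*0 = 0)
Y(f) = 1
O(S, d) = (S + d)/d (O(S, d) = (S + d)/(d + 0) = (S + d)/d)
O(-1, Y(5))**4 = ((-1 + 1)/1)**4 = (1*0)**4 = 0**4 = 0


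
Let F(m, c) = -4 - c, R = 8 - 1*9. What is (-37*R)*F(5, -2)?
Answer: -74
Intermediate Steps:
R = -1 (R = 8 - 9 = -1)
(-37*R)*F(5, -2) = (-37*(-1))*(-4 - 1*(-2)) = 37*(-4 + 2) = 37*(-2) = -74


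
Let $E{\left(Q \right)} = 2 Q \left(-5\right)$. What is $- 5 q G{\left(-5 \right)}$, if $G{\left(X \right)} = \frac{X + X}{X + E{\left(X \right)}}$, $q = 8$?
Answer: $\frac{80}{9} \approx 8.8889$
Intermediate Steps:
$E{\left(Q \right)} = - 10 Q$
$G{\left(X \right)} = - \frac{2}{9}$ ($G{\left(X \right)} = \frac{X + X}{X - 10 X} = \frac{2 X}{\left(-9\right) X} = 2 X \left(- \frac{1}{9 X}\right) = - \frac{2}{9}$)
$- 5 q G{\left(-5 \right)} = \left(-5\right) 8 \left(- \frac{2}{9}\right) = \left(-40\right) \left(- \frac{2}{9}\right) = \frac{80}{9}$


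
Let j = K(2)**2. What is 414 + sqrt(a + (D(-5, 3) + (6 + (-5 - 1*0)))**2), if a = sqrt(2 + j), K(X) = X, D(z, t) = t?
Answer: 414 + sqrt(16 + sqrt(6)) ≈ 418.30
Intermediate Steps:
j = 4 (j = 2**2 = 4)
a = sqrt(6) (a = sqrt(2 + 4) = sqrt(6) ≈ 2.4495)
414 + sqrt(a + (D(-5, 3) + (6 + (-5 - 1*0)))**2) = 414 + sqrt(sqrt(6) + (3 + (6 + (-5 - 1*0)))**2) = 414 + sqrt(sqrt(6) + (3 + (6 + (-5 + 0)))**2) = 414 + sqrt(sqrt(6) + (3 + (6 - 5))**2) = 414 + sqrt(sqrt(6) + (3 + 1)**2) = 414 + sqrt(sqrt(6) + 4**2) = 414 + sqrt(sqrt(6) + 16) = 414 + sqrt(16 + sqrt(6))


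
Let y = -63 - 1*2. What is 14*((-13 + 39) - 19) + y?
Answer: 33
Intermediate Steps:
y = -65 (y = -63 - 2 = -65)
14*((-13 + 39) - 19) + y = 14*((-13 + 39) - 19) - 65 = 14*(26 - 19) - 65 = 14*7 - 65 = 98 - 65 = 33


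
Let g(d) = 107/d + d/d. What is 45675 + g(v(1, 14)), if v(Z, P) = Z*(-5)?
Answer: 228273/5 ≈ 45655.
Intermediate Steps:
v(Z, P) = -5*Z
g(d) = 1 + 107/d (g(d) = 107/d + 1 = 1 + 107/d)
45675 + g(v(1, 14)) = 45675 + (107 - 5*1)/((-5*1)) = 45675 + (107 - 5)/(-5) = 45675 - ⅕*102 = 45675 - 102/5 = 228273/5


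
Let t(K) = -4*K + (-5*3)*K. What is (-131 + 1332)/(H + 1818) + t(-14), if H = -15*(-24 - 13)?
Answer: 632419/2373 ≈ 266.51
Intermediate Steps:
H = 555 (H = -15*(-37) = 555)
t(K) = -19*K (t(K) = -4*K - 15*K = -19*K)
(-131 + 1332)/(H + 1818) + t(-14) = (-131 + 1332)/(555 + 1818) - 19*(-14) = 1201/2373 + 266 = 632419/2373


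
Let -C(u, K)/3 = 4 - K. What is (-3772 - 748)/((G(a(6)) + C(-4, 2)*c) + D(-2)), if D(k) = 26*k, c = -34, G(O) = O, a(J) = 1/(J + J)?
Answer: -10848/365 ≈ -29.721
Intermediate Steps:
a(J) = 1/(2*J)
C(u, K) = -12 + 3*K (C(u, K) = -3*(4 - K) = -12 + 3*K)
(-3772 - 748)/((G(a(6)) + C(-4, 2)*c) + D(-2)) = (-3772 - 748)/(((1/2)/6 + (-12 + 3*2)*(-34)) + 26*(-2)) = -4520/(((1/2)*(1/6) + (-12 + 6)*(-34)) - 52) = -4520/((1/12 - 6*(-34)) - 52) = -4520/((1/12 + 204) - 52) = -4520/(2449/12 - 52) = -4520/1825/12 = -4520*12/1825 = -10848/365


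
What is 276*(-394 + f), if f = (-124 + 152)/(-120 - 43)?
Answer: -17733000/163 ≈ -1.0879e+5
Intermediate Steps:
f = -28/163 (f = 28/(-163) = 28*(-1/163) = -28/163 ≈ -0.17178)
276*(-394 + f) = 276*(-394 - 28/163) = 276*(-64250/163) = -17733000/163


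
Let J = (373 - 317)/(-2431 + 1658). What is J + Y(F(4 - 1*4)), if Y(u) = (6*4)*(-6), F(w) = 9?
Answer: -111368/773 ≈ -144.07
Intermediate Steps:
J = -56/773 (J = 56/(-773) = 56*(-1/773) = -56/773 ≈ -0.072445)
Y(u) = -144 (Y(u) = 24*(-6) = -144)
J + Y(F(4 - 1*4)) = -56/773 - 144 = -111368/773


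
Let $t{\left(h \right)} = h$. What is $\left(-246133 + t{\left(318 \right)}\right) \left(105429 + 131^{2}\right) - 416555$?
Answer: $-30134877405$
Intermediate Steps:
$\left(-246133 + t{\left(318 \right)}\right) \left(105429 + 131^{2}\right) - 416555 = \left(-246133 + 318\right) \left(105429 + 131^{2}\right) - 416555 = - 245815 \left(105429 + 17161\right) - 416555 = \left(-245815\right) 122590 - 416555 = -30134460850 - 416555 = -30134877405$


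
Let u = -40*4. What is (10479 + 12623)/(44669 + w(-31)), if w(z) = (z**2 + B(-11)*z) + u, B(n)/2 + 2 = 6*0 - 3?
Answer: 11551/22890 ≈ 0.50463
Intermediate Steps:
B(n) = -10 (B(n) = -4 + 2*(6*0 - 3) = -4 + 2*(0 - 3) = -4 + 2*(-3) = -4 - 6 = -10)
u = -160
w(z) = -160 + z**2 - 10*z (w(z) = (z**2 - 10*z) - 160 = -160 + z**2 - 10*z)
(10479 + 12623)/(44669 + w(-31)) = (10479 + 12623)/(44669 + (-160 + (-31)**2 - 10*(-31))) = 23102/(44669 + (-160 + 961 + 310)) = 23102/(44669 + 1111) = 23102/45780 = 23102*(1/45780) = 11551/22890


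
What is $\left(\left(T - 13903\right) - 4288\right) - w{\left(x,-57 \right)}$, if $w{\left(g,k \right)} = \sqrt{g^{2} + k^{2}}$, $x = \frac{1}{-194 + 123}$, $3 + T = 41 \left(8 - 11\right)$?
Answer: $-18317 - \frac{\sqrt{16378210}}{71} \approx -18374.0$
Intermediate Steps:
$T = -126$ ($T = -3 + 41 \left(8 - 11\right) = -3 + 41 \left(-3\right) = -3 - 123 = -126$)
$x = - \frac{1}{71}$ ($x = \frac{1}{-71} = - \frac{1}{71} \approx -0.014085$)
$\left(\left(T - 13903\right) - 4288\right) - w{\left(x,-57 \right)} = \left(\left(-126 - 13903\right) - 4288\right) - \sqrt{\left(- \frac{1}{71}\right)^{2} + \left(-57\right)^{2}} = \left(-14029 - 4288\right) - \sqrt{\frac{1}{5041} + 3249} = -18317 - \sqrt{\frac{16378210}{5041}} = -18317 - \frac{\sqrt{16378210}}{71}$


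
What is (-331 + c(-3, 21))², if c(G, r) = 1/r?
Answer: 48302500/441 ≈ 1.0953e+5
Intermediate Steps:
(-331 + c(-3, 21))² = (-331 + 1/21)² = (-6950/21)² = 48302500/441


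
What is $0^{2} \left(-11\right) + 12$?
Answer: $12$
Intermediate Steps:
$0^{2} \left(-11\right) + 12 = 0 \left(-11\right) + 12 = 0 + 12 = 12$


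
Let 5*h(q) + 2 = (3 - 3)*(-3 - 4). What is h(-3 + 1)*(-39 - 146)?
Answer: 74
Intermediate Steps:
h(q) = -⅖ (h(q) = -⅖ + ((3 - 3)*(-3 - 4))/5 = -⅖ + (0*(-7))/5 = -⅖ + (⅕)*0 = -⅖ + 0 = -⅖)
h(-3 + 1)*(-39 - 146) = -2*(-39 - 146)/5 = -⅖*(-185) = 74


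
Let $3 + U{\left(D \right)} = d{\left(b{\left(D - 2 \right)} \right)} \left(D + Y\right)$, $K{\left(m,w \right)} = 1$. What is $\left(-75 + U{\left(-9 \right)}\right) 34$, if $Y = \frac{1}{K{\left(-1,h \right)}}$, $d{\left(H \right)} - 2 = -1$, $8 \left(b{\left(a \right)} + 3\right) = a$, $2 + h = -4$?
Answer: $-2924$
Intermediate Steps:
$h = -6$ ($h = -2 - 4 = -6$)
$b{\left(a \right)} = -3 + \frac{a}{8}$
$d{\left(H \right)} = 1$ ($d{\left(H \right)} = 2 - 1 = 1$)
$Y = 1$ ($Y = 1^{-1} = 1$)
$U{\left(D \right)} = -2 + D$ ($U{\left(D \right)} = -3 + 1 \left(D + 1\right) = -3 + 1 \left(1 + D\right) = -3 + \left(1 + D\right) = -2 + D$)
$\left(-75 + U{\left(-9 \right)}\right) 34 = \left(-75 - 11\right) 34 = \left(-86\right) 34 = -2924$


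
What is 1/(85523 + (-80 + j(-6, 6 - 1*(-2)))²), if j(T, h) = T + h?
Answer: 1/91607 ≈ 1.0916e-5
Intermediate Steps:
1/(85523 + (-80 + j(-6, 6 - 1*(-2)))²) = 1/(85523 + (-80 + (-6 + (6 - 1*(-2))))²) = 1/(85523 + (-80 + (-6 + (6 + 2)))²) = 1/(85523 + (-80 + (-6 + 8))²) = 1/(85523 + (-80 + 2)²) = 1/(85523 + (-78)²) = 1/(85523 + 6084) = 1/91607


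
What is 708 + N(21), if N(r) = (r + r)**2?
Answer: 2472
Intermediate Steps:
N(r) = 4*r**2 (N(r) = (2*r)**2 = 4*r**2)
708 + N(21) = 708 + 4*21**2 = 708 + 4*441 = 708 + 1764 = 2472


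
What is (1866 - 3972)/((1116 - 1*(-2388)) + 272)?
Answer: -1053/1888 ≈ -0.55773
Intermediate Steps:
(1866 - 3972)/((1116 - 1*(-2388)) + 272) = -2106/((1116 + 2388) + 272) = -2106/(3504 + 272) = -2106/3776 = -2106*1/3776 = -1053/1888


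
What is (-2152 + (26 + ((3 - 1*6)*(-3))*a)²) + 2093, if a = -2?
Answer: 5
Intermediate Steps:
(-2152 + (26 + ((3 - 1*6)*(-3))*a)²) + 2093 = (-2152 + (26 + ((3 - 1*6)*(-3))*(-2))²) + 2093 = (-2152 + (26 + ((3 - 6)*(-3))*(-2))²) + 2093 = (-2152 + (26 - 3*(-3)*(-2))²) + 2093 = (-2152 + (26 + 9*(-2))²) + 2093 = (-2152 + (26 - 18)²) + 2093 = (-2152 + 8²) + 2093 = (-2152 + 64) + 2093 = -2088 + 2093 = 5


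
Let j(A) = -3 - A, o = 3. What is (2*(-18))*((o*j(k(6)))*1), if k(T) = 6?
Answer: 972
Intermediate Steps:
(2*(-18))*((o*j(k(6)))*1) = (2*(-18))*((3*(-3 - 1*6))*1) = -36*3*(-3 - 6) = -36*3*(-9) = -(-972) = -36*(-27) = 972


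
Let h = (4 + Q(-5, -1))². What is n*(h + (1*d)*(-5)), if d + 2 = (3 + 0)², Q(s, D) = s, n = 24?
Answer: -816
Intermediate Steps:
h = 1 (h = (4 - 5)² = (-1)² = 1)
d = 7 (d = -2 + (3 + 0)² = -2 + 3² = -2 + 9 = 7)
n*(h + (1*d)*(-5)) = 24*(1 + (1*7)*(-5)) = 24*(1 + 7*(-5)) = 24*(1 - 35) = 24*(-34) = -816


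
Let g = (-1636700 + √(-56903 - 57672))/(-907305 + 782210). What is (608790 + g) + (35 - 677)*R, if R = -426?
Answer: 22074140698/25019 - I*√4583/25019 ≈ 8.823e+5 - 0.0027059*I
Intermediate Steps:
g = 327340/25019 - I*√4583/25019 (g = (-1636700 + √(-114575))/(-125095) = (-1636700 + 5*I*√4583)*(-1/125095) = 327340/25019 - I*√4583/25019 ≈ 13.084 - 0.0027059*I)
(608790 + g) + (35 - 677)*R = (608790 + (327340/25019 - I*√4583/25019)) + (35 - 677)*(-426) = (15231644350/25019 - I*√4583/25019) - 642*(-426) = (15231644350/25019 - I*√4583/25019) + 273492 = 22074140698/25019 - I*√4583/25019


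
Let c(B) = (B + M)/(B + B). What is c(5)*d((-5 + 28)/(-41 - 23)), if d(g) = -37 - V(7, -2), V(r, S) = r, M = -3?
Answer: -44/5 ≈ -8.8000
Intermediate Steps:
d(g) = -44 (d(g) = -37 - 1*7 = -37 - 7 = -44)
c(B) = (-3 + B)/(2*B) (c(B) = (B - 3)/(B + B) = (-3 + B)/((2*B)) = (-3 + B)*(1/(2*B)) = (-3 + B)/(2*B))
c(5)*d((-5 + 28)/(-41 - 23)) = ((1/2)*(-3 + 5)/5)*(-44) = ((1/2)*(1/5)*2)*(-44) = (1/5)*(-44) = -44/5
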